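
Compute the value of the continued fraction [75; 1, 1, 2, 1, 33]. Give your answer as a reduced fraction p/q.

Use the convergent recurrence hₖ = aₖ·hₖ₋₁ + hₖ₋₂ (and likewise for the denominators kₖ):
a_0 = 75: 75/1
a_1 = 1: 76/1
a_2 = 1: 151/2
a_3 = 2: 378/5
a_4 = 1: 529/7
a_5 = 33: 17835/236

17835/236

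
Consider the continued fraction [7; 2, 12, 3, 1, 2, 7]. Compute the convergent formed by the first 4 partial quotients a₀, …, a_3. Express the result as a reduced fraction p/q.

576/77

a_0 = 7: 7/1
a_1 = 2: 15/2
a_2 = 12: 187/25
a_3 = 3: 576/77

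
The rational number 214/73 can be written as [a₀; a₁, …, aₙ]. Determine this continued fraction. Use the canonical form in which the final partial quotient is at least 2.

⌊214/73⌋ = 2, remainder 68
⌊73/68⌋ = 1, remainder 5
⌊68/5⌋ = 13, remainder 3
⌊5/3⌋ = 1, remainder 2
⌊3/2⌋ = 1, remainder 1
⌊2/1⌋ = 2, remainder 0

[2; 1, 13, 1, 1, 2]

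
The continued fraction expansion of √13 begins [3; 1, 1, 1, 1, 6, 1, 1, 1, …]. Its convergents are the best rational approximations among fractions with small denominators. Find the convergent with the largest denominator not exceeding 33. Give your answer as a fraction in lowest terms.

List convergents until the denominator exceeds the bound:
a_0 = 3: 3/1  (≤ bound)
a_1 = 1: 4/1  (≤ bound)
a_2 = 1: 7/2  (≤ bound)
a_3 = 1: 11/3  (≤ bound)
a_4 = 1: 18/5  (≤ bound)
a_5 = 6: 119/33  (≤ bound)
a_6 = 1: 137/38  (> 33, stop)

119/33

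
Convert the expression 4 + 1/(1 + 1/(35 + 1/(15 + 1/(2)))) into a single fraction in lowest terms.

5559/1118

Start with 2.
15 + 1/(2/1) = 15 + 1/2 = 31/2
35 + 1/(31/2) = 35 + 2/31 = 1087/31
1 + 1/(1087/31) = 1 + 31/1087 = 1118/1087
4 + 1/(1118/1087) = 4 + 1087/1118 = 5559/1118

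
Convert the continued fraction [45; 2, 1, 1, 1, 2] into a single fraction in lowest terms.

Start with 2.
1 + 1/(2/1) = 1 + 1/2 = 3/2
1 + 1/(3/2) = 1 + 2/3 = 5/3
1 + 1/(5/3) = 1 + 3/5 = 8/5
2 + 1/(8/5) = 2 + 5/8 = 21/8
45 + 1/(21/8) = 45 + 8/21 = 953/21

953/21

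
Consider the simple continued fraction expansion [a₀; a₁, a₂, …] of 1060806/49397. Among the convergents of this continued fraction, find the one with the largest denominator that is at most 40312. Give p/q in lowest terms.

a_0 = 21: 21/1  (≤ bound)
a_1 = 2: 43/2  (≤ bound)
a_2 = 9: 408/19  (≤ bound)
a_3 = 1: 451/21  (≤ bound)
a_4 = 1: 859/40  (≤ bound)
a_5 = 5: 4746/221  (≤ bound)
a_6 = 6: 29335/1366  (≤ bound)
a_7 = 36: 1060806/49397  (> 40312, stop)

29335/1366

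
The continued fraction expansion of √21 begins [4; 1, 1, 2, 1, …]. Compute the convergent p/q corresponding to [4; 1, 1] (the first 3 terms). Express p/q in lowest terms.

Use the convergent recurrence hₖ = aₖ·hₖ₋₁ + hₖ₋₂ (and likewise for the denominators kₖ):
a_0 = 4: 4/1
a_1 = 1: 5/1
a_2 = 1: 9/2

9/2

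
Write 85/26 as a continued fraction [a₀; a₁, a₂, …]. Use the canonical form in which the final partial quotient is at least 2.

⌊85/26⌋ = 3, remainder 7
⌊26/7⌋ = 3, remainder 5
⌊7/5⌋ = 1, remainder 2
⌊5/2⌋ = 2, remainder 1
⌊2/1⌋ = 2, remainder 0

[3; 3, 1, 2, 2]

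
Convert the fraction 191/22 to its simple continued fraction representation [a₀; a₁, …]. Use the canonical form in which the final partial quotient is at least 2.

[8; 1, 2, 7]

Run the Euclidean algorithm, recording each quotient:
191 = 8·22 + 15, so a_0 = 8
22 = 1·15 + 7, so a_1 = 1
15 = 2·7 + 1, so a_2 = 2
7 = 7·1 + 0, so a_3 = 7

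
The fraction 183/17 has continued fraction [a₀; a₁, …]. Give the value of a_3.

4

183 = 10·17 + 13, so a_0 = 10
17 = 1·13 + 4, so a_1 = 1
13 = 3·4 + 1, so a_2 = 3
4 = 4·1 + 0, so a_3 = 4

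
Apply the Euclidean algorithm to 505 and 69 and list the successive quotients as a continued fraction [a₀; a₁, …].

[7; 3, 7, 3]

Apply division with remainder until the remainder is 0:
505 = 7·69 + 22, so a_0 = 7
69 = 3·22 + 3, so a_1 = 3
22 = 7·3 + 1, so a_2 = 7
3 = 3·1 + 0, so a_3 = 3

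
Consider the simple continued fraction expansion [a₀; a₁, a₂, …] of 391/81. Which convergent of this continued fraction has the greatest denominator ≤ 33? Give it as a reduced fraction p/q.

140/29

List convergents until the denominator exceeds the bound:
a_0 = 4: 4/1  (≤ bound)
a_1 = 1: 5/1  (≤ bound)
a_2 = 4: 24/5  (≤ bound)
a_3 = 1: 29/6  (≤ bound)
a_4 = 3: 111/23  (≤ bound)
a_5 = 1: 140/29  (≤ bound)
a_6 = 2: 391/81  (> 33, stop)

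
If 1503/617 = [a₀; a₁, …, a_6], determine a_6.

2

⌊1503/617⌋ = 2, remainder 269
⌊617/269⌋ = 2, remainder 79
⌊269/79⌋ = 3, remainder 32
⌊79/32⌋ = 2, remainder 15
⌊32/15⌋ = 2, remainder 2
⌊15/2⌋ = 7, remainder 1
⌊2/1⌋ = 2, remainder 0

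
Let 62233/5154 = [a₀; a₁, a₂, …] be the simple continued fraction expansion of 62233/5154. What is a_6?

62233 = 12·5154 + 385, so a_0 = 12
5154 = 13·385 + 149, so a_1 = 13
385 = 2·149 + 87, so a_2 = 2
149 = 1·87 + 62, so a_3 = 1
87 = 1·62 + 25, so a_4 = 1
62 = 2·25 + 12, so a_5 = 2
25 = 2·12 + 1, so a_6 = 2

2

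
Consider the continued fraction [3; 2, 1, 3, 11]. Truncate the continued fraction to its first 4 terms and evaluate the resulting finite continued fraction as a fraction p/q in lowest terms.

37/11

a_0 = 3: 3/1
a_1 = 2: 7/2
a_2 = 1: 10/3
a_3 = 3: 37/11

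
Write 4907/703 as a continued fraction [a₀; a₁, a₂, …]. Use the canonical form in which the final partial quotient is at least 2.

[6; 1, 49, 4, 1, 2]

4907 ÷ 703 → quotient 6, remainder 689
703 ÷ 689 → quotient 1, remainder 14
689 ÷ 14 → quotient 49, remainder 3
14 ÷ 3 → quotient 4, remainder 2
3 ÷ 2 → quotient 1, remainder 1
2 ÷ 1 → quotient 2, remainder 0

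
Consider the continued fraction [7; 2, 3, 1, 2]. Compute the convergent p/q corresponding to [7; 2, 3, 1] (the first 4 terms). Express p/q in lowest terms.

67/9

Work from the innermost term outward:
Start with 1.
3 + 1/(1/1) = 3 + 1/1 = 4/1
2 + 1/(4/1) = 2 + 1/4 = 9/4
7 + 1/(9/4) = 7 + 4/9 = 67/9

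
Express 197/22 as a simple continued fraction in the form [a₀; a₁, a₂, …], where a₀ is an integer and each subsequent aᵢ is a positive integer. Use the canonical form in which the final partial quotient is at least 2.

⌊197/22⌋ = 8, remainder 21
⌊22/21⌋ = 1, remainder 1
⌊21/1⌋ = 21, remainder 0

[8; 1, 21]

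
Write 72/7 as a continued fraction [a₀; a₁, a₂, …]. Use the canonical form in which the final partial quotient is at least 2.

Run the Euclidean algorithm, recording each quotient:
72 ÷ 7 → quotient 10, remainder 2
7 ÷ 2 → quotient 3, remainder 1
2 ÷ 1 → quotient 2, remainder 0

[10; 3, 2]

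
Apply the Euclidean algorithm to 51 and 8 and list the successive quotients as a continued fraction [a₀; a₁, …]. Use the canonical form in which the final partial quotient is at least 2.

[6; 2, 1, 2]

⌊51/8⌋ = 6, remainder 3
⌊8/3⌋ = 2, remainder 2
⌊3/2⌋ = 1, remainder 1
⌊2/1⌋ = 2, remainder 0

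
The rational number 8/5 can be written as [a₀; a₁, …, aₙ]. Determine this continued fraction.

[1; 1, 1, 2]

Run the Euclidean algorithm, recording each quotient:
8 ÷ 5 → quotient 1, remainder 3
5 ÷ 3 → quotient 1, remainder 2
3 ÷ 2 → quotient 1, remainder 1
2 ÷ 1 → quotient 2, remainder 0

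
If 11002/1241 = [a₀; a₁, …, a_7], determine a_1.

Repeatedly divide and take the remainder:
11002 = 8·1241 + 1074, so a_0 = 8
1241 = 1·1074 + 167, so a_1 = 1

1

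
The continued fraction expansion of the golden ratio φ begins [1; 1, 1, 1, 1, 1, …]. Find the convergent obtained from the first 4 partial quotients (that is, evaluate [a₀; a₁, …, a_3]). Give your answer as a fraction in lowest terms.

a_0 = 1: 1/1
a_1 = 1: 2/1
a_2 = 1: 3/2
a_3 = 1: 5/3

5/3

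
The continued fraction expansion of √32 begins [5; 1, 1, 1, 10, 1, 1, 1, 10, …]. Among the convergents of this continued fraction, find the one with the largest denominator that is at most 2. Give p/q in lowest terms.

11/2

a_0 = 5: 5/1  (≤ bound)
a_1 = 1: 6/1  (≤ bound)
a_2 = 1: 11/2  (≤ bound)
a_3 = 1: 17/3  (> 2, stop)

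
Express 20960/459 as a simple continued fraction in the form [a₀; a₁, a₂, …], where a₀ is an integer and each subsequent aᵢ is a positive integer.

20960 ÷ 459 → quotient 45, remainder 305
459 ÷ 305 → quotient 1, remainder 154
305 ÷ 154 → quotient 1, remainder 151
154 ÷ 151 → quotient 1, remainder 3
151 ÷ 3 → quotient 50, remainder 1
3 ÷ 1 → quotient 3, remainder 0

[45; 1, 1, 1, 50, 3]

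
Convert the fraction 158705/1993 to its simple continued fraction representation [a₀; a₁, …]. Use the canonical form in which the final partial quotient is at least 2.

[79; 1, 1, 1, 2, 2, 7, 14]

Apply division with remainder until the remainder is 0:
158705 = 79·1993 + 1258, so a_0 = 79
1993 = 1·1258 + 735, so a_1 = 1
1258 = 1·735 + 523, so a_2 = 1
735 = 1·523 + 212, so a_3 = 1
523 = 2·212 + 99, so a_4 = 2
212 = 2·99 + 14, so a_5 = 2
99 = 7·14 + 1, so a_6 = 7
14 = 14·1 + 0, so a_7 = 14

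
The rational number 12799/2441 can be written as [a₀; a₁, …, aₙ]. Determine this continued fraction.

12799 = 5·2441 + 594, so a_0 = 5
2441 = 4·594 + 65, so a_1 = 4
594 = 9·65 + 9, so a_2 = 9
65 = 7·9 + 2, so a_3 = 7
9 = 4·2 + 1, so a_4 = 4
2 = 2·1 + 0, so a_5 = 2

[5; 4, 9, 7, 4, 2]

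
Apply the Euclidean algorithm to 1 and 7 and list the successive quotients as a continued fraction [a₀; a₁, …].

1 ÷ 7 → quotient 0, remainder 1
7 ÷ 1 → quotient 7, remainder 0

[0; 7]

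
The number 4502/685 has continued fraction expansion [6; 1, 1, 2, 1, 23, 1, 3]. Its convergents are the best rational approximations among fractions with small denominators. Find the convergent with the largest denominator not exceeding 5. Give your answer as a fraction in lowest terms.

List convergents until the denominator exceeds the bound:
a_0 = 6: 6/1  (≤ bound)
a_1 = 1: 7/1  (≤ bound)
a_2 = 1: 13/2  (≤ bound)
a_3 = 2: 33/5  (≤ bound)
a_4 = 1: 46/7  (> 5, stop)

33/5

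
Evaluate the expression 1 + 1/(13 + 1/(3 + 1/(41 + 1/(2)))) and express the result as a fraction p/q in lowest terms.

3597/3346

Start with 2.
41 + 1/(2/1) = 41 + 1/2 = 83/2
3 + 1/(83/2) = 3 + 2/83 = 251/83
13 + 1/(251/83) = 13 + 83/251 = 3346/251
1 + 1/(3346/251) = 1 + 251/3346 = 3597/3346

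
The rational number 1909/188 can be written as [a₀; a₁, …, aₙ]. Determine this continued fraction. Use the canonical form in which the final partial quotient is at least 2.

1909 ÷ 188 → quotient 10, remainder 29
188 ÷ 29 → quotient 6, remainder 14
29 ÷ 14 → quotient 2, remainder 1
14 ÷ 1 → quotient 14, remainder 0

[10; 6, 2, 14]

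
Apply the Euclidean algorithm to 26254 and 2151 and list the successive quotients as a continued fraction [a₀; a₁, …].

[12; 4, 1, 6, 2, 29]

Run the Euclidean algorithm, recording each quotient:
26254 ÷ 2151 → quotient 12, remainder 442
2151 ÷ 442 → quotient 4, remainder 383
442 ÷ 383 → quotient 1, remainder 59
383 ÷ 59 → quotient 6, remainder 29
59 ÷ 29 → quotient 2, remainder 1
29 ÷ 1 → quotient 29, remainder 0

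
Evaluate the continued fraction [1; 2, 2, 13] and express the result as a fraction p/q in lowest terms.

94/67

Collapse the nested fraction from the inside out:
Start with 13.
2 + 1/(13/1) = 2 + 1/13 = 27/13
2 + 1/(27/13) = 2 + 13/27 = 67/27
1 + 1/(67/27) = 1 + 27/67 = 94/67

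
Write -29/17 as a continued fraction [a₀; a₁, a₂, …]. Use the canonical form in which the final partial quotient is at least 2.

[-2; 3, 2, 2]

Repeatedly divide and take the remainder:
-29 ÷ 17 → quotient -2, remainder 5
17 ÷ 5 → quotient 3, remainder 2
5 ÷ 2 → quotient 2, remainder 1
2 ÷ 1 → quotient 2, remainder 0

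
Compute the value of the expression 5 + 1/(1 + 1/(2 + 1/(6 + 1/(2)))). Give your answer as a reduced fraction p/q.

233/41

a_0 = 5: 5/1
a_1 = 1: 6/1
a_2 = 2: 17/3
a_3 = 6: 108/19
a_4 = 2: 233/41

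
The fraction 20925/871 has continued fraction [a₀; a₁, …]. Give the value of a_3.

10

⌊20925/871⌋ = 24, remainder 21
⌊871/21⌋ = 41, remainder 10
⌊21/10⌋ = 2, remainder 1
⌊10/1⌋ = 10, remainder 0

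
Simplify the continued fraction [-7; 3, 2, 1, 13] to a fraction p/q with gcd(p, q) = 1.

-918/137

Start with 13.
1 + 1/(13/1) = 1 + 1/13 = 14/13
2 + 1/(14/13) = 2 + 13/14 = 41/14
3 + 1/(41/14) = 3 + 14/41 = 137/41
-7 + 1/(137/41) = -7 + 41/137 = -918/137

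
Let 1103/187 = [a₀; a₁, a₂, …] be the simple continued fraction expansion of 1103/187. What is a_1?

1

⌊1103/187⌋ = 5, remainder 168
⌊187/168⌋ = 1, remainder 19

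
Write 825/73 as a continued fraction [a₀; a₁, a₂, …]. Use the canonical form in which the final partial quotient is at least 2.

Run the Euclidean algorithm, recording each quotient:
825 = 11·73 + 22, so a_0 = 11
73 = 3·22 + 7, so a_1 = 3
22 = 3·7 + 1, so a_2 = 3
7 = 7·1 + 0, so a_3 = 7

[11; 3, 3, 7]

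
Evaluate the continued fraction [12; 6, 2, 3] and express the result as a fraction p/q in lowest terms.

547/45

Start with 3.
2 + 1/(3/1) = 2 + 1/3 = 7/3
6 + 1/(7/3) = 6 + 3/7 = 45/7
12 + 1/(45/7) = 12 + 7/45 = 547/45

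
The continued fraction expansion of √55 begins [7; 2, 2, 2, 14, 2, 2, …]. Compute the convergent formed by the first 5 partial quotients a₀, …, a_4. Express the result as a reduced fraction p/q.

Build up convergents one term at a time:
a_0 = 7: 7/1
a_1 = 2: 15/2
a_2 = 2: 37/5
a_3 = 2: 89/12
a_4 = 14: 1283/173

1283/173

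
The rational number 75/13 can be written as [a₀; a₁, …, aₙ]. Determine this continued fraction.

75 ÷ 13 → quotient 5, remainder 10
13 ÷ 10 → quotient 1, remainder 3
10 ÷ 3 → quotient 3, remainder 1
3 ÷ 1 → quotient 3, remainder 0

[5; 1, 3, 3]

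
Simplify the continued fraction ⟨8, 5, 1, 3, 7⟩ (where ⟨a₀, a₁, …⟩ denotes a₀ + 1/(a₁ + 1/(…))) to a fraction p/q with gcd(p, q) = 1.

Start with 7.
3 + 1/(7/1) = 3 + 1/7 = 22/7
1 + 1/(22/7) = 1 + 7/22 = 29/22
5 + 1/(29/22) = 5 + 22/29 = 167/29
8 + 1/(167/29) = 8 + 29/167 = 1365/167

1365/167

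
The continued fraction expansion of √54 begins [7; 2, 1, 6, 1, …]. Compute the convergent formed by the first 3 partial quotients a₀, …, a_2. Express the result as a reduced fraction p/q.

22/3

Start with 1.
2 + 1/(1/1) = 2 + 1/1 = 3/1
7 + 1/(3/1) = 7 + 1/3 = 22/3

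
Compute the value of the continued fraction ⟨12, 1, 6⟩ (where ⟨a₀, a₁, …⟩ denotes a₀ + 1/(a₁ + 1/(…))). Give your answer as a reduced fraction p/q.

Build up convergents one term at a time:
a_0 = 12: 12/1
a_1 = 1: 13/1
a_2 = 6: 90/7

90/7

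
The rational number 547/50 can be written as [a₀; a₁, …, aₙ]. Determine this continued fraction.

[10; 1, 15, 1, 2]

Apply division with remainder until the remainder is 0:
⌊547/50⌋ = 10, remainder 47
⌊50/47⌋ = 1, remainder 3
⌊47/3⌋ = 15, remainder 2
⌊3/2⌋ = 1, remainder 1
⌊2/1⌋ = 2, remainder 0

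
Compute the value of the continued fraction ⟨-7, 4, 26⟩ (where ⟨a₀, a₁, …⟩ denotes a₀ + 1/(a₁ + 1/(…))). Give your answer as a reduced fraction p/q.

a_0 = -7: -7/1
a_1 = 4: -27/4
a_2 = 26: -709/105

-709/105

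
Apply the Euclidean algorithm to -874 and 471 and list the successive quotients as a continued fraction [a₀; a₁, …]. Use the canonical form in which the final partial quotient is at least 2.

⌊-874/471⌋ = -2, remainder 68
⌊471/68⌋ = 6, remainder 63
⌊68/63⌋ = 1, remainder 5
⌊63/5⌋ = 12, remainder 3
⌊5/3⌋ = 1, remainder 2
⌊3/2⌋ = 1, remainder 1
⌊2/1⌋ = 2, remainder 0

[-2; 6, 1, 12, 1, 1, 2]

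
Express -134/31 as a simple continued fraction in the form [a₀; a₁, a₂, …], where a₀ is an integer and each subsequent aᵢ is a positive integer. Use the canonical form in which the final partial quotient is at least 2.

[-5; 1, 2, 10]

⌊-134/31⌋ = -5, remainder 21
⌊31/21⌋ = 1, remainder 10
⌊21/10⌋ = 2, remainder 1
⌊10/1⌋ = 10, remainder 0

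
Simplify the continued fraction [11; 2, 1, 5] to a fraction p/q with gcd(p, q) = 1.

Start with 5.
1 + 1/(5/1) = 1 + 1/5 = 6/5
2 + 1/(6/5) = 2 + 5/6 = 17/6
11 + 1/(17/6) = 11 + 6/17 = 193/17

193/17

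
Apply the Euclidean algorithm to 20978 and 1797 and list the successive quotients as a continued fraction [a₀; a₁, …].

⌊20978/1797⌋ = 11, remainder 1211
⌊1797/1211⌋ = 1, remainder 586
⌊1211/586⌋ = 2, remainder 39
⌊586/39⌋ = 15, remainder 1
⌊39/1⌋ = 39, remainder 0

[11; 1, 2, 15, 39]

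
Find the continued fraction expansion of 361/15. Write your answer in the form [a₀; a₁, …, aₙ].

Repeatedly divide and take the remainder:
361 ÷ 15 → quotient 24, remainder 1
15 ÷ 1 → quotient 15, remainder 0

[24; 15]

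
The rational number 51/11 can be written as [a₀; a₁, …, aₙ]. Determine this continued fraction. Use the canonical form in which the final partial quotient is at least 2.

[4; 1, 1, 1, 3]

Repeatedly divide and take the remainder:
51 ÷ 11 → quotient 4, remainder 7
11 ÷ 7 → quotient 1, remainder 4
7 ÷ 4 → quotient 1, remainder 3
4 ÷ 3 → quotient 1, remainder 1
3 ÷ 1 → quotient 3, remainder 0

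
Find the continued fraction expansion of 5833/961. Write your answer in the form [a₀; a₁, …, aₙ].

5833 ÷ 961 → quotient 6, remainder 67
961 ÷ 67 → quotient 14, remainder 23
67 ÷ 23 → quotient 2, remainder 21
23 ÷ 21 → quotient 1, remainder 2
21 ÷ 2 → quotient 10, remainder 1
2 ÷ 1 → quotient 2, remainder 0

[6; 14, 2, 1, 10, 2]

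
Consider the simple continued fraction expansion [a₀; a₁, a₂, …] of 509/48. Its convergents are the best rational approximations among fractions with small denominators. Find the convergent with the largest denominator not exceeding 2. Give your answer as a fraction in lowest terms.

21/2

List convergents until the denominator exceeds the bound:
a_0 = 10: 10/1  (≤ bound)
a_1 = 1: 11/1  (≤ bound)
a_2 = 1: 21/2  (≤ bound)
a_3 = 1: 32/3  (> 2, stop)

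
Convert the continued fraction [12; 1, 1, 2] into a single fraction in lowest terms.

63/5

a_0 = 12: 12/1
a_1 = 1: 13/1
a_2 = 1: 25/2
a_3 = 2: 63/5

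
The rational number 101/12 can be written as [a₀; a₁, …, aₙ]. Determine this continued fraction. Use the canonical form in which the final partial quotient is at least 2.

[8; 2, 2, 2]

⌊101/12⌋ = 8, remainder 5
⌊12/5⌋ = 2, remainder 2
⌊5/2⌋ = 2, remainder 1
⌊2/1⌋ = 2, remainder 0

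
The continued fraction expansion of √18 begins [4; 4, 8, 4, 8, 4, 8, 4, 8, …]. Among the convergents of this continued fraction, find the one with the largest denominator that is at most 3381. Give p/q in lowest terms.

a_0 = 4: 4/1  (≤ bound)
a_1 = 4: 17/4  (≤ bound)
a_2 = 8: 140/33  (≤ bound)
a_3 = 4: 577/136  (≤ bound)
a_4 = 8: 4756/1121  (≤ bound)
a_5 = 4: 19601/4620  (> 3381, stop)

4756/1121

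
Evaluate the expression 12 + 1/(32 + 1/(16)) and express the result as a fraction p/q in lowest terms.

6172/513

a_0 = 12: 12/1
a_1 = 32: 385/32
a_2 = 16: 6172/513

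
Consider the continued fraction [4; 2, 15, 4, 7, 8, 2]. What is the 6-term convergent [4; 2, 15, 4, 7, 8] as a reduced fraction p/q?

Start with 8.
7 + 1/(8/1) = 7 + 1/8 = 57/8
4 + 1/(57/8) = 4 + 8/57 = 236/57
15 + 1/(236/57) = 15 + 57/236 = 3597/236
2 + 1/(3597/236) = 2 + 236/3597 = 7430/3597
4 + 1/(7430/3597) = 4 + 3597/7430 = 33317/7430

33317/7430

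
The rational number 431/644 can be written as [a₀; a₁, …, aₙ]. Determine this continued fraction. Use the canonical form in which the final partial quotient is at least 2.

Apply division with remainder until the remainder is 0:
431 = 0·644 + 431, so a_0 = 0
644 = 1·431 + 213, so a_1 = 1
431 = 2·213 + 5, so a_2 = 2
213 = 42·5 + 3, so a_3 = 42
5 = 1·3 + 2, so a_4 = 1
3 = 1·2 + 1, so a_5 = 1
2 = 2·1 + 0, so a_6 = 2

[0; 1, 2, 42, 1, 1, 2]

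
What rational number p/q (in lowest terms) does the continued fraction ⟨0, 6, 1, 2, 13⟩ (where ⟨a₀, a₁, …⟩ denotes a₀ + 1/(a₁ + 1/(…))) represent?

40/267

Build up convergents one term at a time:
a_0 = 0: 0/1
a_1 = 6: 1/6
a_2 = 1: 1/7
a_3 = 2: 3/20
a_4 = 13: 40/267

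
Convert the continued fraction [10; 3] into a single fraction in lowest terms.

31/3

Start with 3.
10 + 1/(3/1) = 10 + 1/3 = 31/3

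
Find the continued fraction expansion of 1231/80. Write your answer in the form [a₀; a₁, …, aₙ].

⌊1231/80⌋ = 15, remainder 31
⌊80/31⌋ = 2, remainder 18
⌊31/18⌋ = 1, remainder 13
⌊18/13⌋ = 1, remainder 5
⌊13/5⌋ = 2, remainder 3
⌊5/3⌋ = 1, remainder 2
⌊3/2⌋ = 1, remainder 1
⌊2/1⌋ = 2, remainder 0

[15; 2, 1, 1, 2, 1, 1, 2]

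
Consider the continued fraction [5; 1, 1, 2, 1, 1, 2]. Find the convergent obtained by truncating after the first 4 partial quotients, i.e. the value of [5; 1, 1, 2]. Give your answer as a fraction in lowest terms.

28/5

Use the convergent recurrence hₖ = aₖ·hₖ₋₁ + hₖ₋₂ (and likewise for the denominators kₖ):
a_0 = 5: 5/1
a_1 = 1: 6/1
a_2 = 1: 11/2
a_3 = 2: 28/5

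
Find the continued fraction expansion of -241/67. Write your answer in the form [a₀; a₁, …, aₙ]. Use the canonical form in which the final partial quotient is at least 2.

[-4; 2, 2, 13]

-241 ÷ 67 → quotient -4, remainder 27
67 ÷ 27 → quotient 2, remainder 13
27 ÷ 13 → quotient 2, remainder 1
13 ÷ 1 → quotient 13, remainder 0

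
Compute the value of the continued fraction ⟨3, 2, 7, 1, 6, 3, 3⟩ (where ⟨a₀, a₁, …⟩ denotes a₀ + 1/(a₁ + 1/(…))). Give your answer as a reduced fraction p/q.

a_0 = 3: 3/1
a_1 = 2: 7/2
a_2 = 7: 52/15
a_3 = 1: 59/17
a_4 = 6: 406/117
a_5 = 3: 1277/368
a_6 = 3: 4237/1221

4237/1221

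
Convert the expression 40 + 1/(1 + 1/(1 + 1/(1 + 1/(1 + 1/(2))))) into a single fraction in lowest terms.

Start with 2.
1 + 1/(2/1) = 1 + 1/2 = 3/2
1 + 1/(3/2) = 1 + 2/3 = 5/3
1 + 1/(5/3) = 1 + 3/5 = 8/5
1 + 1/(8/5) = 1 + 5/8 = 13/8
40 + 1/(13/8) = 40 + 8/13 = 528/13

528/13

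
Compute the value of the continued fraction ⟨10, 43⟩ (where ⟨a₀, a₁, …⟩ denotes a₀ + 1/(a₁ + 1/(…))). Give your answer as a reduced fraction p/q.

431/43

Collapse the nested fraction from the inside out:
Start with 43.
10 + 1/(43/1) = 10 + 1/43 = 431/43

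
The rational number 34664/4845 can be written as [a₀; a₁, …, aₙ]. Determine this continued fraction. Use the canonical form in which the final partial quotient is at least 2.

[7; 6, 2, 7, 2, 7, 3]

⌊34664/4845⌋ = 7, remainder 749
⌊4845/749⌋ = 6, remainder 351
⌊749/351⌋ = 2, remainder 47
⌊351/47⌋ = 7, remainder 22
⌊47/22⌋ = 2, remainder 3
⌊22/3⌋ = 7, remainder 1
⌊3/1⌋ = 3, remainder 0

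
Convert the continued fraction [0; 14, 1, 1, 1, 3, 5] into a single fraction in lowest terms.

Work from the innermost term outward:
Start with 5.
3 + 1/(5/1) = 3 + 1/5 = 16/5
1 + 1/(16/5) = 1 + 5/16 = 21/16
1 + 1/(21/16) = 1 + 16/21 = 37/21
1 + 1/(37/21) = 1 + 21/37 = 58/37
14 + 1/(58/37) = 14 + 37/58 = 849/58
0 + 1/(849/58) = 0 + 58/849 = 58/849

58/849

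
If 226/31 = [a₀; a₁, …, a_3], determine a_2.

2

⌊226/31⌋ = 7, remainder 9
⌊31/9⌋ = 3, remainder 4
⌊9/4⌋ = 2, remainder 1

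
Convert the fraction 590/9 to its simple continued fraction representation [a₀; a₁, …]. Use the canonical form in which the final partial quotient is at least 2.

[65; 1, 1, 4]

590 = 65·9 + 5, so a_0 = 65
9 = 1·5 + 4, so a_1 = 1
5 = 1·4 + 1, so a_2 = 1
4 = 4·1 + 0, so a_3 = 4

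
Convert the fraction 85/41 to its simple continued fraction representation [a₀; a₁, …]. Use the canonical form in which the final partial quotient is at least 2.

⌊85/41⌋ = 2, remainder 3
⌊41/3⌋ = 13, remainder 2
⌊3/2⌋ = 1, remainder 1
⌊2/1⌋ = 2, remainder 0

[2; 13, 1, 2]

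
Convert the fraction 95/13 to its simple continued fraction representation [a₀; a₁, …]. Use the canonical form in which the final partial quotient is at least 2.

95 ÷ 13 → quotient 7, remainder 4
13 ÷ 4 → quotient 3, remainder 1
4 ÷ 1 → quotient 4, remainder 0

[7; 3, 4]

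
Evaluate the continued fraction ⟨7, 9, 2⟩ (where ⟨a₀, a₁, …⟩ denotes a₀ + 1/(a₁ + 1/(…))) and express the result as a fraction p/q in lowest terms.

135/19

Work from the innermost term outward:
Start with 2.
9 + 1/(2/1) = 9 + 1/2 = 19/2
7 + 1/(19/2) = 7 + 2/19 = 135/19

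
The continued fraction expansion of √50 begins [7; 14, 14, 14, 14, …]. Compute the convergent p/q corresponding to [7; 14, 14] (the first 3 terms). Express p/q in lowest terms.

1393/197

Collapse the nested fraction from the inside out:
Start with 14.
14 + 1/(14/1) = 14 + 1/14 = 197/14
7 + 1/(197/14) = 7 + 14/197 = 1393/197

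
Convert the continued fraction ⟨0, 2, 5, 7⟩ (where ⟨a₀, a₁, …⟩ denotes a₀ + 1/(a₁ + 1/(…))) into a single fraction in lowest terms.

Starting at the tail and folding back:
Start with 7.
5 + 1/(7/1) = 5 + 1/7 = 36/7
2 + 1/(36/7) = 2 + 7/36 = 79/36
0 + 1/(79/36) = 0 + 36/79 = 36/79

36/79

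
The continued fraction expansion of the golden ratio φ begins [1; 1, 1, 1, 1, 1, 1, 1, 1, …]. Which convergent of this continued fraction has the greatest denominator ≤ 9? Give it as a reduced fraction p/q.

13/8

List convergents until the denominator exceeds the bound:
a_0 = 1: 1/1  (≤ bound)
a_1 = 1: 2/1  (≤ bound)
a_2 = 1: 3/2  (≤ bound)
a_3 = 1: 5/3  (≤ bound)
a_4 = 1: 8/5  (≤ bound)
a_5 = 1: 13/8  (≤ bound)
a_6 = 1: 21/13  (> 9, stop)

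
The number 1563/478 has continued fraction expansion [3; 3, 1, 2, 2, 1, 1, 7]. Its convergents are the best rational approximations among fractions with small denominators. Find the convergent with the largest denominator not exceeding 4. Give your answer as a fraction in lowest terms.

a_0 = 3: 3/1  (≤ bound)
a_1 = 3: 10/3  (≤ bound)
a_2 = 1: 13/4  (≤ bound)
a_3 = 2: 36/11  (> 4, stop)

13/4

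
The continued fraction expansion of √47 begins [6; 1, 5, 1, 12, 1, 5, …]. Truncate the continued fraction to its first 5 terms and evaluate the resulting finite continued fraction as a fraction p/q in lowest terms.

617/90

Collapse the nested fraction from the inside out:
Start with 12.
1 + 1/(12/1) = 1 + 1/12 = 13/12
5 + 1/(13/12) = 5 + 12/13 = 77/13
1 + 1/(77/13) = 1 + 13/77 = 90/77
6 + 1/(90/77) = 6 + 77/90 = 617/90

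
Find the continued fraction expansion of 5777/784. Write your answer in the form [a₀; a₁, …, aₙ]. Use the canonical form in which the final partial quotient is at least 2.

Apply division with remainder until the remainder is 0:
5777 = 7·784 + 289, so a_0 = 7
784 = 2·289 + 206, so a_1 = 2
289 = 1·206 + 83, so a_2 = 1
206 = 2·83 + 40, so a_3 = 2
83 = 2·40 + 3, so a_4 = 2
40 = 13·3 + 1, so a_5 = 13
3 = 3·1 + 0, so a_6 = 3

[7; 2, 1, 2, 2, 13, 3]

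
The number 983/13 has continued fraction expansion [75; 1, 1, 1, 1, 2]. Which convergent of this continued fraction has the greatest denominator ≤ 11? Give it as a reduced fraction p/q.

List convergents until the denominator exceeds the bound:
a_0 = 75: 75/1  (≤ bound)
a_1 = 1: 76/1  (≤ bound)
a_2 = 1: 151/2  (≤ bound)
a_3 = 1: 227/3  (≤ bound)
a_4 = 1: 378/5  (≤ bound)
a_5 = 2: 983/13  (> 11, stop)

378/5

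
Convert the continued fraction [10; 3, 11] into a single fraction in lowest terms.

351/34

Compute successive convergents:
a_0 = 10: 10/1
a_1 = 3: 31/3
a_2 = 11: 351/34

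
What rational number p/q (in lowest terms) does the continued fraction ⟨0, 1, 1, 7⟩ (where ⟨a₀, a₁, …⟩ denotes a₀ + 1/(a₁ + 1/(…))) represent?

8/15

Use the convergent recurrence hₖ = aₖ·hₖ₋₁ + hₖ₋₂ (and likewise for the denominators kₖ):
a_0 = 0: 0/1
a_1 = 1: 1/1
a_2 = 1: 1/2
a_3 = 7: 8/15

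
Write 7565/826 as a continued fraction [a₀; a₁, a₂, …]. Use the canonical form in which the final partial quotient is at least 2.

7565 = 9·826 + 131, so a_0 = 9
826 = 6·131 + 40, so a_1 = 6
131 = 3·40 + 11, so a_2 = 3
40 = 3·11 + 7, so a_3 = 3
11 = 1·7 + 4, so a_4 = 1
7 = 1·4 + 3, so a_5 = 1
4 = 1·3 + 1, so a_6 = 1
3 = 3·1 + 0, so a_7 = 3

[9; 6, 3, 3, 1, 1, 1, 3]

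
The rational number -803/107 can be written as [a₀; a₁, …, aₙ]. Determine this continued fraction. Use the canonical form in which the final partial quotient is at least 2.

Apply division with remainder until the remainder is 0:
⌊-803/107⌋ = -8, remainder 53
⌊107/53⌋ = 2, remainder 1
⌊53/1⌋ = 53, remainder 0

[-8; 2, 53]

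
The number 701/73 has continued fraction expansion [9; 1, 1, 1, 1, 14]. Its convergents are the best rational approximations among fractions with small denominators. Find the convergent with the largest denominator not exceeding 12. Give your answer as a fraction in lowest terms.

a_0 = 9: 9/1  (≤ bound)
a_1 = 1: 10/1  (≤ bound)
a_2 = 1: 19/2  (≤ bound)
a_3 = 1: 29/3  (≤ bound)
a_4 = 1: 48/5  (≤ bound)
a_5 = 14: 701/73  (> 12, stop)

48/5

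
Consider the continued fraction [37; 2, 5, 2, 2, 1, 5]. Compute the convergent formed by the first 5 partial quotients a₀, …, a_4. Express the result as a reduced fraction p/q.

Use the convergent recurrence hₖ = aₖ·hₖ₋₁ + hₖ₋₂ (and likewise for the denominators kₖ):
a_0 = 37: 37/1
a_1 = 2: 75/2
a_2 = 5: 412/11
a_3 = 2: 899/24
a_4 = 2: 2210/59

2210/59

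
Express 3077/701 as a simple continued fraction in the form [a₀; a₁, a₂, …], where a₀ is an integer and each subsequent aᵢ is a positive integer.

[4; 2, 1, 1, 3, 5, 3, 2]

3077 ÷ 701 → quotient 4, remainder 273
701 ÷ 273 → quotient 2, remainder 155
273 ÷ 155 → quotient 1, remainder 118
155 ÷ 118 → quotient 1, remainder 37
118 ÷ 37 → quotient 3, remainder 7
37 ÷ 7 → quotient 5, remainder 2
7 ÷ 2 → quotient 3, remainder 1
2 ÷ 1 → quotient 2, remainder 0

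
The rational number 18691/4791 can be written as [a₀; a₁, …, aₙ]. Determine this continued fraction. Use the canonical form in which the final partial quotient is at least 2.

[3; 1, 9, 7, 1, 3, 15]

Repeatedly divide and take the remainder:
⌊18691/4791⌋ = 3, remainder 4318
⌊4791/4318⌋ = 1, remainder 473
⌊4318/473⌋ = 9, remainder 61
⌊473/61⌋ = 7, remainder 46
⌊61/46⌋ = 1, remainder 15
⌊46/15⌋ = 3, remainder 1
⌊15/1⌋ = 15, remainder 0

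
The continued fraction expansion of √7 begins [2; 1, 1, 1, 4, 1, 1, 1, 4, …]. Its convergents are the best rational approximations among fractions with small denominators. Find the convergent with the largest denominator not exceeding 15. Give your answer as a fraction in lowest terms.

List convergents until the denominator exceeds the bound:
a_0 = 2: 2/1  (≤ bound)
a_1 = 1: 3/1  (≤ bound)
a_2 = 1: 5/2  (≤ bound)
a_3 = 1: 8/3  (≤ bound)
a_4 = 4: 37/14  (≤ bound)
a_5 = 1: 45/17  (> 15, stop)

37/14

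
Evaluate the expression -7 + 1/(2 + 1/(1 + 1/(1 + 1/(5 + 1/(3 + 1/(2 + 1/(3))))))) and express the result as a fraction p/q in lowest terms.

-4671/707

Work from the innermost term outward:
Start with 3.
2 + 1/(3/1) = 2 + 1/3 = 7/3
3 + 1/(7/3) = 3 + 3/7 = 24/7
5 + 1/(24/7) = 5 + 7/24 = 127/24
1 + 1/(127/24) = 1 + 24/127 = 151/127
1 + 1/(151/127) = 1 + 127/151 = 278/151
2 + 1/(278/151) = 2 + 151/278 = 707/278
-7 + 1/(707/278) = -7 + 278/707 = -4671/707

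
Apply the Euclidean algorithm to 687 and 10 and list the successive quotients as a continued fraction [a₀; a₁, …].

Apply division with remainder until the remainder is 0:
⌊687/10⌋ = 68, remainder 7
⌊10/7⌋ = 1, remainder 3
⌊7/3⌋ = 2, remainder 1
⌊3/1⌋ = 3, remainder 0

[68; 1, 2, 3]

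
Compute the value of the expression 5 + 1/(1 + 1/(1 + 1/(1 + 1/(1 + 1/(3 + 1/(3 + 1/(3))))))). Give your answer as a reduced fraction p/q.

Use the convergent recurrence hₖ = aₖ·hₖ₋₁ + hₖ₋₂ (and likewise for the denominators kₖ):
a_0 = 5: 5/1
a_1 = 1: 6/1
a_2 = 1: 11/2
a_3 = 1: 17/3
a_4 = 1: 28/5
a_5 = 3: 101/18
a_6 = 3: 331/59
a_7 = 3: 1094/195

1094/195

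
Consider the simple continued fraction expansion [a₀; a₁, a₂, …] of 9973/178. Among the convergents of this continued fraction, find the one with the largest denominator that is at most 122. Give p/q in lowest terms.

a_0 = 56: 56/1  (≤ bound)
a_1 = 35: 1961/35  (≤ bound)
a_2 = 1: 2017/36  (≤ bound)
a_3 = 1: 3978/71  (≤ bound)
a_4 = 2: 9973/178  (> 122, stop)

3978/71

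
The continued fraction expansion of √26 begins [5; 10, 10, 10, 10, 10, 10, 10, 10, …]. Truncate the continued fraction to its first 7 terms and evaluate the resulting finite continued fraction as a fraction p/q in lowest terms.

5357035/1050601

Collapse the nested fraction from the inside out:
Start with 10.
10 + 1/(10/1) = 10 + 1/10 = 101/10
10 + 1/(101/10) = 10 + 10/101 = 1020/101
10 + 1/(1020/101) = 10 + 101/1020 = 10301/1020
10 + 1/(10301/1020) = 10 + 1020/10301 = 104030/10301
10 + 1/(104030/10301) = 10 + 10301/104030 = 1050601/104030
5 + 1/(1050601/104030) = 5 + 104030/1050601 = 5357035/1050601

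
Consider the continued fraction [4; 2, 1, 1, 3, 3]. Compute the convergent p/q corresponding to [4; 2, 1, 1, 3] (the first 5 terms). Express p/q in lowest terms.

79/18

Start with 3.
1 + 1/(3/1) = 1 + 1/3 = 4/3
1 + 1/(4/3) = 1 + 3/4 = 7/4
2 + 1/(7/4) = 2 + 4/7 = 18/7
4 + 1/(18/7) = 4 + 7/18 = 79/18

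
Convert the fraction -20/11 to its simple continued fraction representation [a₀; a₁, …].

[-2; 5, 2]

⌊-20/11⌋ = -2, remainder 2
⌊11/2⌋ = 5, remainder 1
⌊2/1⌋ = 2, remainder 0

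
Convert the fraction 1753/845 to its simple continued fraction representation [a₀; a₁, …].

[2; 13, 2, 2, 2, 1, 3]

1753 = 2·845 + 63, so a_0 = 2
845 = 13·63 + 26, so a_1 = 13
63 = 2·26 + 11, so a_2 = 2
26 = 2·11 + 4, so a_3 = 2
11 = 2·4 + 3, so a_4 = 2
4 = 1·3 + 1, so a_5 = 1
3 = 3·1 + 0, so a_6 = 3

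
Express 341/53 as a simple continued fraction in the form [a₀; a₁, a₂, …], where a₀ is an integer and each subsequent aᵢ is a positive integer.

[6; 2, 3, 3, 2]

341 ÷ 53 → quotient 6, remainder 23
53 ÷ 23 → quotient 2, remainder 7
23 ÷ 7 → quotient 3, remainder 2
7 ÷ 2 → quotient 3, remainder 1
2 ÷ 1 → quotient 2, remainder 0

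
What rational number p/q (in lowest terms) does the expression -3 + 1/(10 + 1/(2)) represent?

Compute successive convergents:
a_0 = -3: -3/1
a_1 = 10: -29/10
a_2 = 2: -61/21

-61/21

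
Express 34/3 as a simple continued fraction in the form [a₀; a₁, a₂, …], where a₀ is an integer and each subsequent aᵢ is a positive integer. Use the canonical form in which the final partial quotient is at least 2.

[11; 3]

Repeatedly divide and take the remainder:
34 ÷ 3 → quotient 11, remainder 1
3 ÷ 1 → quotient 3, remainder 0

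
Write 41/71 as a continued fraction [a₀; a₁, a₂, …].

⌊41/71⌋ = 0, remainder 41
⌊71/41⌋ = 1, remainder 30
⌊41/30⌋ = 1, remainder 11
⌊30/11⌋ = 2, remainder 8
⌊11/8⌋ = 1, remainder 3
⌊8/3⌋ = 2, remainder 2
⌊3/2⌋ = 1, remainder 1
⌊2/1⌋ = 2, remainder 0

[0; 1, 1, 2, 1, 2, 1, 2]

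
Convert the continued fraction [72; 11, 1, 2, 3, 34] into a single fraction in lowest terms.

289279/4013

Use the convergent recurrence hₖ = aₖ·hₖ₋₁ + hₖ₋₂ (and likewise for the denominators kₖ):
a_0 = 72: 72/1
a_1 = 11: 793/11
a_2 = 1: 865/12
a_3 = 2: 2523/35
a_4 = 3: 8434/117
a_5 = 34: 289279/4013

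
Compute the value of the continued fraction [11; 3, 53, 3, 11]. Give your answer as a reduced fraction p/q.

Start with 11.
3 + 1/(11/1) = 3 + 1/11 = 34/11
53 + 1/(34/11) = 53 + 11/34 = 1813/34
3 + 1/(1813/34) = 3 + 34/1813 = 5473/1813
11 + 1/(5473/1813) = 11 + 1813/5473 = 62016/5473

62016/5473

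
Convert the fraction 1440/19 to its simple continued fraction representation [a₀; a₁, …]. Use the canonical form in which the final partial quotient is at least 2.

⌊1440/19⌋ = 75, remainder 15
⌊19/15⌋ = 1, remainder 4
⌊15/4⌋ = 3, remainder 3
⌊4/3⌋ = 1, remainder 1
⌊3/1⌋ = 3, remainder 0

[75; 1, 3, 1, 3]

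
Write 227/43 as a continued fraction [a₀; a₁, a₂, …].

[5; 3, 1, 1, 2, 2]

Repeatedly divide and take the remainder:
227 ÷ 43 → quotient 5, remainder 12
43 ÷ 12 → quotient 3, remainder 7
12 ÷ 7 → quotient 1, remainder 5
7 ÷ 5 → quotient 1, remainder 2
5 ÷ 2 → quotient 2, remainder 1
2 ÷ 1 → quotient 2, remainder 0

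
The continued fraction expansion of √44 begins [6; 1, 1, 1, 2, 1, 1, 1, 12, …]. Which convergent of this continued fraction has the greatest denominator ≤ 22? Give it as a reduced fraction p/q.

a_0 = 6: 6/1  (≤ bound)
a_1 = 1: 7/1  (≤ bound)
a_2 = 1: 13/2  (≤ bound)
a_3 = 1: 20/3  (≤ bound)
a_4 = 2: 53/8  (≤ bound)
a_5 = 1: 73/11  (≤ bound)
a_6 = 1: 126/19  (≤ bound)
a_7 = 1: 199/30  (> 22, stop)

126/19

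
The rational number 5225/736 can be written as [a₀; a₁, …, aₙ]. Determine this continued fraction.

5225 ÷ 736 → quotient 7, remainder 73
736 ÷ 73 → quotient 10, remainder 6
73 ÷ 6 → quotient 12, remainder 1
6 ÷ 1 → quotient 6, remainder 0

[7; 10, 12, 6]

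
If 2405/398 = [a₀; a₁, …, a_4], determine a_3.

⌊2405/398⌋ = 6, remainder 17
⌊398/17⌋ = 23, remainder 7
⌊17/7⌋ = 2, remainder 3
⌊7/3⌋ = 2, remainder 1

2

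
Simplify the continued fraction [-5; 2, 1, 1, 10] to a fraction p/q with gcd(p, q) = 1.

Compute successive convergents:
a_0 = -5: -5/1
a_1 = 2: -9/2
a_2 = 1: -14/3
a_3 = 1: -23/5
a_4 = 10: -244/53

-244/53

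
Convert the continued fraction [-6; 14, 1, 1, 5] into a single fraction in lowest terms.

Starting at the tail and folding back:
Start with 5.
1 + 1/(5/1) = 1 + 1/5 = 6/5
1 + 1/(6/5) = 1 + 5/6 = 11/6
14 + 1/(11/6) = 14 + 6/11 = 160/11
-6 + 1/(160/11) = -6 + 11/160 = -949/160

-949/160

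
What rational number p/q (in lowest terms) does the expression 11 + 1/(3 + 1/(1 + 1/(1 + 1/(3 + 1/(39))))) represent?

11077/982

a_0 = 11: 11/1
a_1 = 3: 34/3
a_2 = 1: 45/4
a_3 = 1: 79/7
a_4 = 3: 282/25
a_5 = 39: 11077/982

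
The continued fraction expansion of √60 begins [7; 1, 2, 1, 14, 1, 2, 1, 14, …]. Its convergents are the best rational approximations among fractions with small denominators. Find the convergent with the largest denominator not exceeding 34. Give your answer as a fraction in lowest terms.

31/4

List convergents until the denominator exceeds the bound:
a_0 = 7: 7/1  (≤ bound)
a_1 = 1: 8/1  (≤ bound)
a_2 = 2: 23/3  (≤ bound)
a_3 = 1: 31/4  (≤ bound)
a_4 = 14: 457/59  (> 34, stop)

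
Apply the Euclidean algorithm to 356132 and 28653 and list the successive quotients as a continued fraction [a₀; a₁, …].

⌊356132/28653⌋ = 12, remainder 12296
⌊28653/12296⌋ = 2, remainder 4061
⌊12296/4061⌋ = 3, remainder 113
⌊4061/113⌋ = 35, remainder 106
⌊113/106⌋ = 1, remainder 7
⌊106/7⌋ = 15, remainder 1
⌊7/1⌋ = 7, remainder 0

[12; 2, 3, 35, 1, 15, 7]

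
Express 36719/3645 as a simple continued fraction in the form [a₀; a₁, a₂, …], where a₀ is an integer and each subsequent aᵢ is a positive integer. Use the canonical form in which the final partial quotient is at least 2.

Apply division with remainder until the remainder is 0:
⌊36719/3645⌋ = 10, remainder 269
⌊3645/269⌋ = 13, remainder 148
⌊269/148⌋ = 1, remainder 121
⌊148/121⌋ = 1, remainder 27
⌊121/27⌋ = 4, remainder 13
⌊27/13⌋ = 2, remainder 1
⌊13/1⌋ = 13, remainder 0

[10; 13, 1, 1, 4, 2, 13]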